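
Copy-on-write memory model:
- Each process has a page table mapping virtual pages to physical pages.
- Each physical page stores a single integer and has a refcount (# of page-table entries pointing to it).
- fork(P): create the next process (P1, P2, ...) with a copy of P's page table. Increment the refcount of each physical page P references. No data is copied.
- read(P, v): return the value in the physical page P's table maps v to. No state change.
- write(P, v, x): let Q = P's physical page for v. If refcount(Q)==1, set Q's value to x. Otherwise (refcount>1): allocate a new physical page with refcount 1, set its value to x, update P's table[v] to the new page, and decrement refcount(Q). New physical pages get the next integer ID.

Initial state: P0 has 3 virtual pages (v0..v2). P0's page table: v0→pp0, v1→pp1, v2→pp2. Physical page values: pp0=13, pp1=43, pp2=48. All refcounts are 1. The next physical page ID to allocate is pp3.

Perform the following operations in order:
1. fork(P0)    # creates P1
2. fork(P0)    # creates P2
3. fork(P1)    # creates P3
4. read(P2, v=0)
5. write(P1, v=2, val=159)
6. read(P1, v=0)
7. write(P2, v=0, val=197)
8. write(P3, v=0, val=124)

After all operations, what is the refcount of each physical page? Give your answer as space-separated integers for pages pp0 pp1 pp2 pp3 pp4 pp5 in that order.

Answer: 2 4 3 1 1 1

Derivation:
Op 1: fork(P0) -> P1. 3 ppages; refcounts: pp0:2 pp1:2 pp2:2
Op 2: fork(P0) -> P2. 3 ppages; refcounts: pp0:3 pp1:3 pp2:3
Op 3: fork(P1) -> P3. 3 ppages; refcounts: pp0:4 pp1:4 pp2:4
Op 4: read(P2, v0) -> 13. No state change.
Op 5: write(P1, v2, 159). refcount(pp2)=4>1 -> COPY to pp3. 4 ppages; refcounts: pp0:4 pp1:4 pp2:3 pp3:1
Op 6: read(P1, v0) -> 13. No state change.
Op 7: write(P2, v0, 197). refcount(pp0)=4>1 -> COPY to pp4. 5 ppages; refcounts: pp0:3 pp1:4 pp2:3 pp3:1 pp4:1
Op 8: write(P3, v0, 124). refcount(pp0)=3>1 -> COPY to pp5. 6 ppages; refcounts: pp0:2 pp1:4 pp2:3 pp3:1 pp4:1 pp5:1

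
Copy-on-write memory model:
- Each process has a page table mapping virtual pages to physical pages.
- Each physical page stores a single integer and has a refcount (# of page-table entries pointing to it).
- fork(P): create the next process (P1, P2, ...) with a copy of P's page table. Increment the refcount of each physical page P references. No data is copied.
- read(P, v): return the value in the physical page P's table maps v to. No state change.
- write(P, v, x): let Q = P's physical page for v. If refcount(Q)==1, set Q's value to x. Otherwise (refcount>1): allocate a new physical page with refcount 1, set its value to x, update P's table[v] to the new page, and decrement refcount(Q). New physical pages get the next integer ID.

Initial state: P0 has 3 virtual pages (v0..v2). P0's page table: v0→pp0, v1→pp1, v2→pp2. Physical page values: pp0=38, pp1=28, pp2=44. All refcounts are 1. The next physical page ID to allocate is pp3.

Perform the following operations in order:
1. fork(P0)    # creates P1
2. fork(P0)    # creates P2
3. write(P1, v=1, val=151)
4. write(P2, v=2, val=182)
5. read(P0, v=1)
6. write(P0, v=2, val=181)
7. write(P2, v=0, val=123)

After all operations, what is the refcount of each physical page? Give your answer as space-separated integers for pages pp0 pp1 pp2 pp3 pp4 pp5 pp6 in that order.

Op 1: fork(P0) -> P1. 3 ppages; refcounts: pp0:2 pp1:2 pp2:2
Op 2: fork(P0) -> P2. 3 ppages; refcounts: pp0:3 pp1:3 pp2:3
Op 3: write(P1, v1, 151). refcount(pp1)=3>1 -> COPY to pp3. 4 ppages; refcounts: pp0:3 pp1:2 pp2:3 pp3:1
Op 4: write(P2, v2, 182). refcount(pp2)=3>1 -> COPY to pp4. 5 ppages; refcounts: pp0:3 pp1:2 pp2:2 pp3:1 pp4:1
Op 5: read(P0, v1) -> 28. No state change.
Op 6: write(P0, v2, 181). refcount(pp2)=2>1 -> COPY to pp5. 6 ppages; refcounts: pp0:3 pp1:2 pp2:1 pp3:1 pp4:1 pp5:1
Op 7: write(P2, v0, 123). refcount(pp0)=3>1 -> COPY to pp6. 7 ppages; refcounts: pp0:2 pp1:2 pp2:1 pp3:1 pp4:1 pp5:1 pp6:1

Answer: 2 2 1 1 1 1 1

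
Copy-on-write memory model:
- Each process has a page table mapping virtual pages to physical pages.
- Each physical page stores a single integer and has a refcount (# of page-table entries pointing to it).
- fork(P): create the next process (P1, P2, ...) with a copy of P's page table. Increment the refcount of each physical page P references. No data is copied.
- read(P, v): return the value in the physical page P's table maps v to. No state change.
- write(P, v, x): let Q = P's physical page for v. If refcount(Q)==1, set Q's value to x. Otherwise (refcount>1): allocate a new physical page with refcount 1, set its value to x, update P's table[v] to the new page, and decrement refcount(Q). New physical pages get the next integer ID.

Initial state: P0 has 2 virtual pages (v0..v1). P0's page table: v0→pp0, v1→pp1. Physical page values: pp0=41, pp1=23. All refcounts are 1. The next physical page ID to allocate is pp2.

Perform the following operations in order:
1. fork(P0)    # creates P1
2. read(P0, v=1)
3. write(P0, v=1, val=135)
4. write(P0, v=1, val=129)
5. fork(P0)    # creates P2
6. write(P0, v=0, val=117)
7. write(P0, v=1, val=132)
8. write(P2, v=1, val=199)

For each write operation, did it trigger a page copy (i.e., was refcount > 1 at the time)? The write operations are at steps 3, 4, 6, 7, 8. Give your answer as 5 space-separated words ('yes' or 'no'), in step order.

Op 1: fork(P0) -> P1. 2 ppages; refcounts: pp0:2 pp1:2
Op 2: read(P0, v1) -> 23. No state change.
Op 3: write(P0, v1, 135). refcount(pp1)=2>1 -> COPY to pp2. 3 ppages; refcounts: pp0:2 pp1:1 pp2:1
Op 4: write(P0, v1, 129). refcount(pp2)=1 -> write in place. 3 ppages; refcounts: pp0:2 pp1:1 pp2:1
Op 5: fork(P0) -> P2. 3 ppages; refcounts: pp0:3 pp1:1 pp2:2
Op 6: write(P0, v0, 117). refcount(pp0)=3>1 -> COPY to pp3. 4 ppages; refcounts: pp0:2 pp1:1 pp2:2 pp3:1
Op 7: write(P0, v1, 132). refcount(pp2)=2>1 -> COPY to pp4. 5 ppages; refcounts: pp0:2 pp1:1 pp2:1 pp3:1 pp4:1
Op 8: write(P2, v1, 199). refcount(pp2)=1 -> write in place. 5 ppages; refcounts: pp0:2 pp1:1 pp2:1 pp3:1 pp4:1

yes no yes yes no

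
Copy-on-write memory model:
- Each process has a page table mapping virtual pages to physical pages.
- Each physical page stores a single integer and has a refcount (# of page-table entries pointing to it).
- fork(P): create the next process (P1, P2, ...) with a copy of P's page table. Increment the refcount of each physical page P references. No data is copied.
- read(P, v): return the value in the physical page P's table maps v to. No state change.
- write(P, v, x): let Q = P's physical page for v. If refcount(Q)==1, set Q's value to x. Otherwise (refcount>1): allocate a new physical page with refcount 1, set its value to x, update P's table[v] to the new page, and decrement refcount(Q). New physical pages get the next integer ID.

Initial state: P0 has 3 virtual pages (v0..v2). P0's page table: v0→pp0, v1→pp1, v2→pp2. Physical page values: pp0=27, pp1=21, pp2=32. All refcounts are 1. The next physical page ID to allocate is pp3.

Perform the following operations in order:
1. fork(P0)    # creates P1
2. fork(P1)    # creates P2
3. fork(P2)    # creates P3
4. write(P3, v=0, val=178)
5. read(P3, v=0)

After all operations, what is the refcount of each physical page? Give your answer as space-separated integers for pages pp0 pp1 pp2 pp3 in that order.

Op 1: fork(P0) -> P1. 3 ppages; refcounts: pp0:2 pp1:2 pp2:2
Op 2: fork(P1) -> P2. 3 ppages; refcounts: pp0:3 pp1:3 pp2:3
Op 3: fork(P2) -> P3. 3 ppages; refcounts: pp0:4 pp1:4 pp2:4
Op 4: write(P3, v0, 178). refcount(pp0)=4>1 -> COPY to pp3. 4 ppages; refcounts: pp0:3 pp1:4 pp2:4 pp3:1
Op 5: read(P3, v0) -> 178. No state change.

Answer: 3 4 4 1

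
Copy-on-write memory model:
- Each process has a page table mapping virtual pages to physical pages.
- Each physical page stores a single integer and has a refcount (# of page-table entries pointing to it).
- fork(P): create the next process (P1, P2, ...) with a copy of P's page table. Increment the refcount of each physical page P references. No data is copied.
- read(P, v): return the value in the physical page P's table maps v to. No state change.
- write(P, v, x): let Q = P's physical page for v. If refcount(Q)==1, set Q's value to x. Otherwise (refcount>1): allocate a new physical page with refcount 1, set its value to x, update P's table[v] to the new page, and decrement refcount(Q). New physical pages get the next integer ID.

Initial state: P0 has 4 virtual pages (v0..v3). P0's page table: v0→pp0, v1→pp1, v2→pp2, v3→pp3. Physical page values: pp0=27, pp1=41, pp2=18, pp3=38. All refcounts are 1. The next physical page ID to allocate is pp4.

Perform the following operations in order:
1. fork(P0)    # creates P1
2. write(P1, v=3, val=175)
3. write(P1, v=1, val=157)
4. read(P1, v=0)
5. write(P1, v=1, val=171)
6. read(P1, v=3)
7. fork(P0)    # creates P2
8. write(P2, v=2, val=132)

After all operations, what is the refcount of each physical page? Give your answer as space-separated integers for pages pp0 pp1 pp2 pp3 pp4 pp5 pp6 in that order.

Answer: 3 2 2 2 1 1 1

Derivation:
Op 1: fork(P0) -> P1. 4 ppages; refcounts: pp0:2 pp1:2 pp2:2 pp3:2
Op 2: write(P1, v3, 175). refcount(pp3)=2>1 -> COPY to pp4. 5 ppages; refcounts: pp0:2 pp1:2 pp2:2 pp3:1 pp4:1
Op 3: write(P1, v1, 157). refcount(pp1)=2>1 -> COPY to pp5. 6 ppages; refcounts: pp0:2 pp1:1 pp2:2 pp3:1 pp4:1 pp5:1
Op 4: read(P1, v0) -> 27. No state change.
Op 5: write(P1, v1, 171). refcount(pp5)=1 -> write in place. 6 ppages; refcounts: pp0:2 pp1:1 pp2:2 pp3:1 pp4:1 pp5:1
Op 6: read(P1, v3) -> 175. No state change.
Op 7: fork(P0) -> P2. 6 ppages; refcounts: pp0:3 pp1:2 pp2:3 pp3:2 pp4:1 pp5:1
Op 8: write(P2, v2, 132). refcount(pp2)=3>1 -> COPY to pp6. 7 ppages; refcounts: pp0:3 pp1:2 pp2:2 pp3:2 pp4:1 pp5:1 pp6:1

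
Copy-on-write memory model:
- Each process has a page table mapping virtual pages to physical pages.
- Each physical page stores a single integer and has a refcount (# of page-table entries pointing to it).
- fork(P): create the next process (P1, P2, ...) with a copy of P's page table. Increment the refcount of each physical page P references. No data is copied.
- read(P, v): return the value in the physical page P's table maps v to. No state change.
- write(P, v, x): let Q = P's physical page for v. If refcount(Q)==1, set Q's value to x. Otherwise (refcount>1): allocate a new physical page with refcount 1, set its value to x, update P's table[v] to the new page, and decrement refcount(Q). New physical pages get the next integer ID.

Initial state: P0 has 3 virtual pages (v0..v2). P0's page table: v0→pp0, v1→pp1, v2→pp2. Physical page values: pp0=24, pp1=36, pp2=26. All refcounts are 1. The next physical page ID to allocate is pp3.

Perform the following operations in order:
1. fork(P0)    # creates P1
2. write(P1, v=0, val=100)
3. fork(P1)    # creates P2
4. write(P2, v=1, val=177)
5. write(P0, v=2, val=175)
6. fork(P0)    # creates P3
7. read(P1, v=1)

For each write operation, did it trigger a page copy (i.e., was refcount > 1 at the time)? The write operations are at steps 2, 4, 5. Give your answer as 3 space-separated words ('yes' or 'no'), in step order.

Op 1: fork(P0) -> P1. 3 ppages; refcounts: pp0:2 pp1:2 pp2:2
Op 2: write(P1, v0, 100). refcount(pp0)=2>1 -> COPY to pp3. 4 ppages; refcounts: pp0:1 pp1:2 pp2:2 pp3:1
Op 3: fork(P1) -> P2. 4 ppages; refcounts: pp0:1 pp1:3 pp2:3 pp3:2
Op 4: write(P2, v1, 177). refcount(pp1)=3>1 -> COPY to pp4. 5 ppages; refcounts: pp0:1 pp1:2 pp2:3 pp3:2 pp4:1
Op 5: write(P0, v2, 175). refcount(pp2)=3>1 -> COPY to pp5. 6 ppages; refcounts: pp0:1 pp1:2 pp2:2 pp3:2 pp4:1 pp5:1
Op 6: fork(P0) -> P3. 6 ppages; refcounts: pp0:2 pp1:3 pp2:2 pp3:2 pp4:1 pp5:2
Op 7: read(P1, v1) -> 36. No state change.

yes yes yes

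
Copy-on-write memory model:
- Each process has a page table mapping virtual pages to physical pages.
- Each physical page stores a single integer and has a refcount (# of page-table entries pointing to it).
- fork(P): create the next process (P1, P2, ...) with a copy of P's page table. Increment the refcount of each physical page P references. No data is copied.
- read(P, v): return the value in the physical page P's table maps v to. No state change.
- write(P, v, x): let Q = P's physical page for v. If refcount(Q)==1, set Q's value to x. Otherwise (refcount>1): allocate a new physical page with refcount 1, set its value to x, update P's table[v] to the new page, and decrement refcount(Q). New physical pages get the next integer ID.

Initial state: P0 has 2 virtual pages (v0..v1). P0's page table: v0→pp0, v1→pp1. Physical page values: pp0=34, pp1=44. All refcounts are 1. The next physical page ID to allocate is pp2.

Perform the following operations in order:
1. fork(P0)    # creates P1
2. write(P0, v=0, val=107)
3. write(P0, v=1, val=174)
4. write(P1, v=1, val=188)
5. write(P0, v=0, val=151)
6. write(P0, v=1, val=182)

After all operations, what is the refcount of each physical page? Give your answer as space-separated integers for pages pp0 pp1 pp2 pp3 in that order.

Op 1: fork(P0) -> P1. 2 ppages; refcounts: pp0:2 pp1:2
Op 2: write(P0, v0, 107). refcount(pp0)=2>1 -> COPY to pp2. 3 ppages; refcounts: pp0:1 pp1:2 pp2:1
Op 3: write(P0, v1, 174). refcount(pp1)=2>1 -> COPY to pp3. 4 ppages; refcounts: pp0:1 pp1:1 pp2:1 pp3:1
Op 4: write(P1, v1, 188). refcount(pp1)=1 -> write in place. 4 ppages; refcounts: pp0:1 pp1:1 pp2:1 pp3:1
Op 5: write(P0, v0, 151). refcount(pp2)=1 -> write in place. 4 ppages; refcounts: pp0:1 pp1:1 pp2:1 pp3:1
Op 6: write(P0, v1, 182). refcount(pp3)=1 -> write in place. 4 ppages; refcounts: pp0:1 pp1:1 pp2:1 pp3:1

Answer: 1 1 1 1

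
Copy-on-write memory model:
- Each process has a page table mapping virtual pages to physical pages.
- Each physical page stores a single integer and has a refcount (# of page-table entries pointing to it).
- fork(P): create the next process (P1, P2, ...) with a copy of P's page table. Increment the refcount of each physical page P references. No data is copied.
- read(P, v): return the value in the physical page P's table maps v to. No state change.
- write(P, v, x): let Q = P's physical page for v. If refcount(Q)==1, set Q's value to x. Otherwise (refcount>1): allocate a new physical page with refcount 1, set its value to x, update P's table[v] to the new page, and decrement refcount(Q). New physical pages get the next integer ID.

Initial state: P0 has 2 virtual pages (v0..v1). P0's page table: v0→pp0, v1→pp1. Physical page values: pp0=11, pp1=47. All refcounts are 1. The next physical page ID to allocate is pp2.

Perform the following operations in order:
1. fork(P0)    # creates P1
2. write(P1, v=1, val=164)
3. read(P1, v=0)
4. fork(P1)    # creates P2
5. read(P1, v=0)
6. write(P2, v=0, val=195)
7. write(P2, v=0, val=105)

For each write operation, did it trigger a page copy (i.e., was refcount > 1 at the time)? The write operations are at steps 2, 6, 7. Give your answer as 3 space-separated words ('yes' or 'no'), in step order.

Op 1: fork(P0) -> P1. 2 ppages; refcounts: pp0:2 pp1:2
Op 2: write(P1, v1, 164). refcount(pp1)=2>1 -> COPY to pp2. 3 ppages; refcounts: pp0:2 pp1:1 pp2:1
Op 3: read(P1, v0) -> 11. No state change.
Op 4: fork(P1) -> P2. 3 ppages; refcounts: pp0:3 pp1:1 pp2:2
Op 5: read(P1, v0) -> 11. No state change.
Op 6: write(P2, v0, 195). refcount(pp0)=3>1 -> COPY to pp3. 4 ppages; refcounts: pp0:2 pp1:1 pp2:2 pp3:1
Op 7: write(P2, v0, 105). refcount(pp3)=1 -> write in place. 4 ppages; refcounts: pp0:2 pp1:1 pp2:2 pp3:1

yes yes no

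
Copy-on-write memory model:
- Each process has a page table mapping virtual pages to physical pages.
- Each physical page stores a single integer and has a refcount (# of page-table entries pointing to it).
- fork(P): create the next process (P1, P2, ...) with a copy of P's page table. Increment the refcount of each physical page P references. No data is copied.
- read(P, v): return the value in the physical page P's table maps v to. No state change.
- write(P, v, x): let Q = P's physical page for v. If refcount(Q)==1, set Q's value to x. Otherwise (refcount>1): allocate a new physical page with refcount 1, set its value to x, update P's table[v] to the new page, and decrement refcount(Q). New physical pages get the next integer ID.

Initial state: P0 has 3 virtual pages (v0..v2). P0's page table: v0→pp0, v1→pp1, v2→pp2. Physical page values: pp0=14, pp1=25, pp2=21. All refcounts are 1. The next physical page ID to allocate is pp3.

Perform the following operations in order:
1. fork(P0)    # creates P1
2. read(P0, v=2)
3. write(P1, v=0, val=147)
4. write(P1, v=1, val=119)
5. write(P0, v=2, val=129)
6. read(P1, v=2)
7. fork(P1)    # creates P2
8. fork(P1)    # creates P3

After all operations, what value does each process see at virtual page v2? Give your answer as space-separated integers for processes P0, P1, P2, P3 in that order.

Op 1: fork(P0) -> P1. 3 ppages; refcounts: pp0:2 pp1:2 pp2:2
Op 2: read(P0, v2) -> 21. No state change.
Op 3: write(P1, v0, 147). refcount(pp0)=2>1 -> COPY to pp3. 4 ppages; refcounts: pp0:1 pp1:2 pp2:2 pp3:1
Op 4: write(P1, v1, 119). refcount(pp1)=2>1 -> COPY to pp4. 5 ppages; refcounts: pp0:1 pp1:1 pp2:2 pp3:1 pp4:1
Op 5: write(P0, v2, 129). refcount(pp2)=2>1 -> COPY to pp5. 6 ppages; refcounts: pp0:1 pp1:1 pp2:1 pp3:1 pp4:1 pp5:1
Op 6: read(P1, v2) -> 21. No state change.
Op 7: fork(P1) -> P2. 6 ppages; refcounts: pp0:1 pp1:1 pp2:2 pp3:2 pp4:2 pp5:1
Op 8: fork(P1) -> P3. 6 ppages; refcounts: pp0:1 pp1:1 pp2:3 pp3:3 pp4:3 pp5:1
P0: v2 -> pp5 = 129
P1: v2 -> pp2 = 21
P2: v2 -> pp2 = 21
P3: v2 -> pp2 = 21

Answer: 129 21 21 21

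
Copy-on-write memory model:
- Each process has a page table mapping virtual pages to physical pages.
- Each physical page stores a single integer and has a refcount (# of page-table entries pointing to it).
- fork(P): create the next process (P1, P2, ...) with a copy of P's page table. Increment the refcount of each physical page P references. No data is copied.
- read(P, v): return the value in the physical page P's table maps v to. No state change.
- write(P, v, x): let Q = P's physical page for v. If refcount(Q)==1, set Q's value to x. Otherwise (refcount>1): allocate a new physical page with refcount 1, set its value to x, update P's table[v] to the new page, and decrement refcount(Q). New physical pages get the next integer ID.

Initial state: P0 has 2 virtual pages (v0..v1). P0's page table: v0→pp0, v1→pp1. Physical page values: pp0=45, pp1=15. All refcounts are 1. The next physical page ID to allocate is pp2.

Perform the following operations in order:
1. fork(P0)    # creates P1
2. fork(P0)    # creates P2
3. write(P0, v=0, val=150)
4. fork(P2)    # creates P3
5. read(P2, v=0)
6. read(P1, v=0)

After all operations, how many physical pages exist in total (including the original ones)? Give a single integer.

Answer: 3

Derivation:
Op 1: fork(P0) -> P1. 2 ppages; refcounts: pp0:2 pp1:2
Op 2: fork(P0) -> P2. 2 ppages; refcounts: pp0:3 pp1:3
Op 3: write(P0, v0, 150). refcount(pp0)=3>1 -> COPY to pp2. 3 ppages; refcounts: pp0:2 pp1:3 pp2:1
Op 4: fork(P2) -> P3. 3 ppages; refcounts: pp0:3 pp1:4 pp2:1
Op 5: read(P2, v0) -> 45. No state change.
Op 6: read(P1, v0) -> 45. No state change.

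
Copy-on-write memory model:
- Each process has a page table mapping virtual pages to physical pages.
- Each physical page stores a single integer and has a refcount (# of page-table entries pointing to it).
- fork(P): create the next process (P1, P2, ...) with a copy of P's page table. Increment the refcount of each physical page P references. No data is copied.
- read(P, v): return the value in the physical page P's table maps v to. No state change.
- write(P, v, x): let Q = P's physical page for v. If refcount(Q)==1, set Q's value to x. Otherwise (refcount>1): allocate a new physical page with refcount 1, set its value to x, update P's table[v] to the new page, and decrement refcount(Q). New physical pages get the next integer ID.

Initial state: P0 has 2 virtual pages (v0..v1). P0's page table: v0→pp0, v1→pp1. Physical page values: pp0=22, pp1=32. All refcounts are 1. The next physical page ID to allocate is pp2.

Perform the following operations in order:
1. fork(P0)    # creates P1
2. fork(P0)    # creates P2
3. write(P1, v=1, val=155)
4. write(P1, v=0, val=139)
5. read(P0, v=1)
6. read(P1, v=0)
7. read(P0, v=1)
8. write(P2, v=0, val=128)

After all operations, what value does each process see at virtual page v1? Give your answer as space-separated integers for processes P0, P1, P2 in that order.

Op 1: fork(P0) -> P1. 2 ppages; refcounts: pp0:2 pp1:2
Op 2: fork(P0) -> P2. 2 ppages; refcounts: pp0:3 pp1:3
Op 3: write(P1, v1, 155). refcount(pp1)=3>1 -> COPY to pp2. 3 ppages; refcounts: pp0:3 pp1:2 pp2:1
Op 4: write(P1, v0, 139). refcount(pp0)=3>1 -> COPY to pp3. 4 ppages; refcounts: pp0:2 pp1:2 pp2:1 pp3:1
Op 5: read(P0, v1) -> 32. No state change.
Op 6: read(P1, v0) -> 139. No state change.
Op 7: read(P0, v1) -> 32. No state change.
Op 8: write(P2, v0, 128). refcount(pp0)=2>1 -> COPY to pp4. 5 ppages; refcounts: pp0:1 pp1:2 pp2:1 pp3:1 pp4:1
P0: v1 -> pp1 = 32
P1: v1 -> pp2 = 155
P2: v1 -> pp1 = 32

Answer: 32 155 32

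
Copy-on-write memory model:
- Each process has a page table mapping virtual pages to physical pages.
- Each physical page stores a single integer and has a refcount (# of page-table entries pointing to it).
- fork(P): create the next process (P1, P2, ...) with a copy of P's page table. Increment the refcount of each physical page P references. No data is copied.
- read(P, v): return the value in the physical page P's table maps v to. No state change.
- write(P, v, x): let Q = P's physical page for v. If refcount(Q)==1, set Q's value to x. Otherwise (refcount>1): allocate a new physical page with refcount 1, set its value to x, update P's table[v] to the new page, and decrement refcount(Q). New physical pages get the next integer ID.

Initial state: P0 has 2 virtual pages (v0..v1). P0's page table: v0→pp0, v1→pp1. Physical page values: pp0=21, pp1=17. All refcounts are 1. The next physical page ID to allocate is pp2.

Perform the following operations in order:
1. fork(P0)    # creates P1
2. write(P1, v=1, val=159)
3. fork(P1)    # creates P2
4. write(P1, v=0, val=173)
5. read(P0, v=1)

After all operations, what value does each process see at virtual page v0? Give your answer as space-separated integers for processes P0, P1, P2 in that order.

Answer: 21 173 21

Derivation:
Op 1: fork(P0) -> P1. 2 ppages; refcounts: pp0:2 pp1:2
Op 2: write(P1, v1, 159). refcount(pp1)=2>1 -> COPY to pp2. 3 ppages; refcounts: pp0:2 pp1:1 pp2:1
Op 3: fork(P1) -> P2. 3 ppages; refcounts: pp0:3 pp1:1 pp2:2
Op 4: write(P1, v0, 173). refcount(pp0)=3>1 -> COPY to pp3. 4 ppages; refcounts: pp0:2 pp1:1 pp2:2 pp3:1
Op 5: read(P0, v1) -> 17. No state change.
P0: v0 -> pp0 = 21
P1: v0 -> pp3 = 173
P2: v0 -> pp0 = 21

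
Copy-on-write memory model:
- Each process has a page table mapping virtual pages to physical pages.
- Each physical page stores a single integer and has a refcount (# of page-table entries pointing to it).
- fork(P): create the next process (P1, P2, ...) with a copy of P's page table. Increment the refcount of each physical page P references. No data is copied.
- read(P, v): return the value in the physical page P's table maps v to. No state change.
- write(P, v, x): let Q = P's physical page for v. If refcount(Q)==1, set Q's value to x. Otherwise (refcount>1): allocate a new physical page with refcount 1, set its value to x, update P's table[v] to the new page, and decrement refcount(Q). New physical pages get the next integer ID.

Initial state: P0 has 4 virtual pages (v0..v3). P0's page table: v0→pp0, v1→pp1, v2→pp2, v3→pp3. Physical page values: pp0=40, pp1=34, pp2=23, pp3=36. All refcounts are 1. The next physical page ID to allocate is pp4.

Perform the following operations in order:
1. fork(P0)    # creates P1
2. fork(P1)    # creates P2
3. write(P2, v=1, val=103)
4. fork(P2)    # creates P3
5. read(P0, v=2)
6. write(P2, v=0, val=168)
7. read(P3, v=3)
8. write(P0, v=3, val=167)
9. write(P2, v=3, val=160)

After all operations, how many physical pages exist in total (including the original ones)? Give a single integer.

Answer: 8

Derivation:
Op 1: fork(P0) -> P1. 4 ppages; refcounts: pp0:2 pp1:2 pp2:2 pp3:2
Op 2: fork(P1) -> P2. 4 ppages; refcounts: pp0:3 pp1:3 pp2:3 pp3:3
Op 3: write(P2, v1, 103). refcount(pp1)=3>1 -> COPY to pp4. 5 ppages; refcounts: pp0:3 pp1:2 pp2:3 pp3:3 pp4:1
Op 4: fork(P2) -> P3. 5 ppages; refcounts: pp0:4 pp1:2 pp2:4 pp3:4 pp4:2
Op 5: read(P0, v2) -> 23. No state change.
Op 6: write(P2, v0, 168). refcount(pp0)=4>1 -> COPY to pp5. 6 ppages; refcounts: pp0:3 pp1:2 pp2:4 pp3:4 pp4:2 pp5:1
Op 7: read(P3, v3) -> 36. No state change.
Op 8: write(P0, v3, 167). refcount(pp3)=4>1 -> COPY to pp6. 7 ppages; refcounts: pp0:3 pp1:2 pp2:4 pp3:3 pp4:2 pp5:1 pp6:1
Op 9: write(P2, v3, 160). refcount(pp3)=3>1 -> COPY to pp7. 8 ppages; refcounts: pp0:3 pp1:2 pp2:4 pp3:2 pp4:2 pp5:1 pp6:1 pp7:1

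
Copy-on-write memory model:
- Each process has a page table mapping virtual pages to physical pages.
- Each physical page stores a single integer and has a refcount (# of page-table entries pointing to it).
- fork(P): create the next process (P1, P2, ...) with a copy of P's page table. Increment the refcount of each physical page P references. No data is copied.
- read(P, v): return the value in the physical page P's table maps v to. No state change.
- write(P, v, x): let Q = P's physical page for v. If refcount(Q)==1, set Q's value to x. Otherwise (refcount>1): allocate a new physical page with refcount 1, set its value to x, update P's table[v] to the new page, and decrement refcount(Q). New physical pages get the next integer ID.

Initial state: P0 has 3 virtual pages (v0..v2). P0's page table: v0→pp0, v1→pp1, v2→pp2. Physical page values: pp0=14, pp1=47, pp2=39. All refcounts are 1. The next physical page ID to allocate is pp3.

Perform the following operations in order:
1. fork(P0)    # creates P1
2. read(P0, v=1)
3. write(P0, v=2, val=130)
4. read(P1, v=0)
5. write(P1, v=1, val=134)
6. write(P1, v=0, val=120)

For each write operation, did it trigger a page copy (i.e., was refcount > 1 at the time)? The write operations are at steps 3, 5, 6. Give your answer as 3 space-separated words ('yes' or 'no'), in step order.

Op 1: fork(P0) -> P1. 3 ppages; refcounts: pp0:2 pp1:2 pp2:2
Op 2: read(P0, v1) -> 47. No state change.
Op 3: write(P0, v2, 130). refcount(pp2)=2>1 -> COPY to pp3. 4 ppages; refcounts: pp0:2 pp1:2 pp2:1 pp3:1
Op 4: read(P1, v0) -> 14. No state change.
Op 5: write(P1, v1, 134). refcount(pp1)=2>1 -> COPY to pp4. 5 ppages; refcounts: pp0:2 pp1:1 pp2:1 pp3:1 pp4:1
Op 6: write(P1, v0, 120). refcount(pp0)=2>1 -> COPY to pp5. 6 ppages; refcounts: pp0:1 pp1:1 pp2:1 pp3:1 pp4:1 pp5:1

yes yes yes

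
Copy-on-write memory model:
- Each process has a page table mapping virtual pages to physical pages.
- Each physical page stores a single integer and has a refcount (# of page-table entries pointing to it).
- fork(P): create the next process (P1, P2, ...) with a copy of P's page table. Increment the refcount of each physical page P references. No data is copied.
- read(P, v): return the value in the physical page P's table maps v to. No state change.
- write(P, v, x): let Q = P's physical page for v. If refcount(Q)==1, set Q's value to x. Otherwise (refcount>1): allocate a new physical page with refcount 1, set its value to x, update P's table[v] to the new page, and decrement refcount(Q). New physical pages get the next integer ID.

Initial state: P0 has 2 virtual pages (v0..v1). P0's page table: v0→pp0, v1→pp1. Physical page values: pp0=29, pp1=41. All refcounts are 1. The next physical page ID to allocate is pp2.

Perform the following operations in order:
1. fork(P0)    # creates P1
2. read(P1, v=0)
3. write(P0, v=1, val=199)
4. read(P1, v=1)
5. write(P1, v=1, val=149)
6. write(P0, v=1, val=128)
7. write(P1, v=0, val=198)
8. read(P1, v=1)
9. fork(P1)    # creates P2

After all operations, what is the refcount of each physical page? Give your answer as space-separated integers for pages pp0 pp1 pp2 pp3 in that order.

Op 1: fork(P0) -> P1. 2 ppages; refcounts: pp0:2 pp1:2
Op 2: read(P1, v0) -> 29. No state change.
Op 3: write(P0, v1, 199). refcount(pp1)=2>1 -> COPY to pp2. 3 ppages; refcounts: pp0:2 pp1:1 pp2:1
Op 4: read(P1, v1) -> 41. No state change.
Op 5: write(P1, v1, 149). refcount(pp1)=1 -> write in place. 3 ppages; refcounts: pp0:2 pp1:1 pp2:1
Op 6: write(P0, v1, 128). refcount(pp2)=1 -> write in place. 3 ppages; refcounts: pp0:2 pp1:1 pp2:1
Op 7: write(P1, v0, 198). refcount(pp0)=2>1 -> COPY to pp3. 4 ppages; refcounts: pp0:1 pp1:1 pp2:1 pp3:1
Op 8: read(P1, v1) -> 149. No state change.
Op 9: fork(P1) -> P2. 4 ppages; refcounts: pp0:1 pp1:2 pp2:1 pp3:2

Answer: 1 2 1 2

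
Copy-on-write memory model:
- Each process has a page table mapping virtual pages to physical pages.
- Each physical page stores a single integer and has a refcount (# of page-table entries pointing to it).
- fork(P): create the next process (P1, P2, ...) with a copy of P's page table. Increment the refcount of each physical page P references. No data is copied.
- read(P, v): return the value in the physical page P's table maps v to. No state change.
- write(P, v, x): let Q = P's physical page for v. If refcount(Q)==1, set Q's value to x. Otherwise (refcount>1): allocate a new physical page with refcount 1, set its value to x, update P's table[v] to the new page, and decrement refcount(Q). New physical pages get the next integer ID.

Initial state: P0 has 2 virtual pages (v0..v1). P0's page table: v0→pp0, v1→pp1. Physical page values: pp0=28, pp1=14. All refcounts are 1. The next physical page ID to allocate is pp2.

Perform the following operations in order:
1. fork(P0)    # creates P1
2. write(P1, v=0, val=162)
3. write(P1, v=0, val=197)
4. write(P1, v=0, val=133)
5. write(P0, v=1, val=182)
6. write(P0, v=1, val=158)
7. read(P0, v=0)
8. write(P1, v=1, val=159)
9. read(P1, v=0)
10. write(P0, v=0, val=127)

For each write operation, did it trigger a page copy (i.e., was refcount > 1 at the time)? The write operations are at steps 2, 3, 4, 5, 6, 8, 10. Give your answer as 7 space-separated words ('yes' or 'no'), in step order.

Op 1: fork(P0) -> P1. 2 ppages; refcounts: pp0:2 pp1:2
Op 2: write(P1, v0, 162). refcount(pp0)=2>1 -> COPY to pp2. 3 ppages; refcounts: pp0:1 pp1:2 pp2:1
Op 3: write(P1, v0, 197). refcount(pp2)=1 -> write in place. 3 ppages; refcounts: pp0:1 pp1:2 pp2:1
Op 4: write(P1, v0, 133). refcount(pp2)=1 -> write in place. 3 ppages; refcounts: pp0:1 pp1:2 pp2:1
Op 5: write(P0, v1, 182). refcount(pp1)=2>1 -> COPY to pp3. 4 ppages; refcounts: pp0:1 pp1:1 pp2:1 pp3:1
Op 6: write(P0, v1, 158). refcount(pp3)=1 -> write in place. 4 ppages; refcounts: pp0:1 pp1:1 pp2:1 pp3:1
Op 7: read(P0, v0) -> 28. No state change.
Op 8: write(P1, v1, 159). refcount(pp1)=1 -> write in place. 4 ppages; refcounts: pp0:1 pp1:1 pp2:1 pp3:1
Op 9: read(P1, v0) -> 133. No state change.
Op 10: write(P0, v0, 127). refcount(pp0)=1 -> write in place. 4 ppages; refcounts: pp0:1 pp1:1 pp2:1 pp3:1

yes no no yes no no no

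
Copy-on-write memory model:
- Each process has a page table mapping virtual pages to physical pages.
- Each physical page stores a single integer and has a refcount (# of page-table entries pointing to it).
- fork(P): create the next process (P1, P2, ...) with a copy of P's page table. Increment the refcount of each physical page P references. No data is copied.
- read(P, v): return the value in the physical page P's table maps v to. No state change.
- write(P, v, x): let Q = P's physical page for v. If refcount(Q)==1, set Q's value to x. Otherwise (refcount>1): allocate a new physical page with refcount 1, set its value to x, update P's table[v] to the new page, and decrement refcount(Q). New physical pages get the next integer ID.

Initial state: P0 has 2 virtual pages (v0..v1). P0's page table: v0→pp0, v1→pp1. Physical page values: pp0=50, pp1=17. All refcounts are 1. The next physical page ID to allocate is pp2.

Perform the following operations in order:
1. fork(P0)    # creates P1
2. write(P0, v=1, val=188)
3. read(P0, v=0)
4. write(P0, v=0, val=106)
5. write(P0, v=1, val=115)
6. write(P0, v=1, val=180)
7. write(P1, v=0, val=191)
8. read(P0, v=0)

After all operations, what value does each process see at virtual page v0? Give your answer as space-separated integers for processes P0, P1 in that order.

Answer: 106 191

Derivation:
Op 1: fork(P0) -> P1. 2 ppages; refcounts: pp0:2 pp1:2
Op 2: write(P0, v1, 188). refcount(pp1)=2>1 -> COPY to pp2. 3 ppages; refcounts: pp0:2 pp1:1 pp2:1
Op 3: read(P0, v0) -> 50. No state change.
Op 4: write(P0, v0, 106). refcount(pp0)=2>1 -> COPY to pp3. 4 ppages; refcounts: pp0:1 pp1:1 pp2:1 pp3:1
Op 5: write(P0, v1, 115). refcount(pp2)=1 -> write in place. 4 ppages; refcounts: pp0:1 pp1:1 pp2:1 pp3:1
Op 6: write(P0, v1, 180). refcount(pp2)=1 -> write in place. 4 ppages; refcounts: pp0:1 pp1:1 pp2:1 pp3:1
Op 7: write(P1, v0, 191). refcount(pp0)=1 -> write in place. 4 ppages; refcounts: pp0:1 pp1:1 pp2:1 pp3:1
Op 8: read(P0, v0) -> 106. No state change.
P0: v0 -> pp3 = 106
P1: v0 -> pp0 = 191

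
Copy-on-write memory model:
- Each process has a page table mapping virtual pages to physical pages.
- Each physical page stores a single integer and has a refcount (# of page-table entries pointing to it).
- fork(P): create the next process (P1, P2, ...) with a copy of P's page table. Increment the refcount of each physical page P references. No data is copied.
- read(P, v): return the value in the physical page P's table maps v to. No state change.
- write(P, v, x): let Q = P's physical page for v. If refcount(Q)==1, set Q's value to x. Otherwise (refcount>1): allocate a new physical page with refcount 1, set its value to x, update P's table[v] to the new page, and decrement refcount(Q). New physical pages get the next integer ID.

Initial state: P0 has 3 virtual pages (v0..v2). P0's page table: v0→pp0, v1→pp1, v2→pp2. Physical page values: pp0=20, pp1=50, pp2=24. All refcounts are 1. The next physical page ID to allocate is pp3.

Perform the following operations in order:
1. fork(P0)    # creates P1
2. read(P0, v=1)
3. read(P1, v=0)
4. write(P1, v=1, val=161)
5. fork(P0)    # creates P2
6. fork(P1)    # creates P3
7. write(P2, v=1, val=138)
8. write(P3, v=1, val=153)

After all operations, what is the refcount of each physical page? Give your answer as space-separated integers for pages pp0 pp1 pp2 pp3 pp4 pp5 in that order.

Op 1: fork(P0) -> P1. 3 ppages; refcounts: pp0:2 pp1:2 pp2:2
Op 2: read(P0, v1) -> 50. No state change.
Op 3: read(P1, v0) -> 20. No state change.
Op 4: write(P1, v1, 161). refcount(pp1)=2>1 -> COPY to pp3. 4 ppages; refcounts: pp0:2 pp1:1 pp2:2 pp3:1
Op 5: fork(P0) -> P2. 4 ppages; refcounts: pp0:3 pp1:2 pp2:3 pp3:1
Op 6: fork(P1) -> P3. 4 ppages; refcounts: pp0:4 pp1:2 pp2:4 pp3:2
Op 7: write(P2, v1, 138). refcount(pp1)=2>1 -> COPY to pp4. 5 ppages; refcounts: pp0:4 pp1:1 pp2:4 pp3:2 pp4:1
Op 8: write(P3, v1, 153). refcount(pp3)=2>1 -> COPY to pp5. 6 ppages; refcounts: pp0:4 pp1:1 pp2:4 pp3:1 pp4:1 pp5:1

Answer: 4 1 4 1 1 1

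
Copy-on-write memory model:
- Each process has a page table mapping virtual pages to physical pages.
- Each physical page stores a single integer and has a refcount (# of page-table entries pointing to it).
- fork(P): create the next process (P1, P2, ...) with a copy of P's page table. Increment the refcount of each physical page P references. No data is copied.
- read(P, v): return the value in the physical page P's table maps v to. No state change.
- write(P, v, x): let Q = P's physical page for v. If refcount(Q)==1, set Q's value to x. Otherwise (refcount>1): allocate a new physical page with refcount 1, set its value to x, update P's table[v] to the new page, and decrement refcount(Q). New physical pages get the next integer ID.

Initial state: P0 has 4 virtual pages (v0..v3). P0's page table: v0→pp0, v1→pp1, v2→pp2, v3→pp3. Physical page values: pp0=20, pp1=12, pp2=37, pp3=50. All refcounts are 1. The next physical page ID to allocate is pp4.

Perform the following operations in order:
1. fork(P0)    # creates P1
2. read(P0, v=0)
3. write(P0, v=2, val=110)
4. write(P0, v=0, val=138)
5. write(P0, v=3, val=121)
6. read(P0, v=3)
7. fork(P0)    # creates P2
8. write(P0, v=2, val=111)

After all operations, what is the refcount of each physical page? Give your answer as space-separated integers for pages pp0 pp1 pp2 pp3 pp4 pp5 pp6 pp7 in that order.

Answer: 1 3 1 1 1 2 2 1

Derivation:
Op 1: fork(P0) -> P1. 4 ppages; refcounts: pp0:2 pp1:2 pp2:2 pp3:2
Op 2: read(P0, v0) -> 20. No state change.
Op 3: write(P0, v2, 110). refcount(pp2)=2>1 -> COPY to pp4. 5 ppages; refcounts: pp0:2 pp1:2 pp2:1 pp3:2 pp4:1
Op 4: write(P0, v0, 138). refcount(pp0)=2>1 -> COPY to pp5. 6 ppages; refcounts: pp0:1 pp1:2 pp2:1 pp3:2 pp4:1 pp5:1
Op 5: write(P0, v3, 121). refcount(pp3)=2>1 -> COPY to pp6. 7 ppages; refcounts: pp0:1 pp1:2 pp2:1 pp3:1 pp4:1 pp5:1 pp6:1
Op 6: read(P0, v3) -> 121. No state change.
Op 7: fork(P0) -> P2. 7 ppages; refcounts: pp0:1 pp1:3 pp2:1 pp3:1 pp4:2 pp5:2 pp6:2
Op 8: write(P0, v2, 111). refcount(pp4)=2>1 -> COPY to pp7. 8 ppages; refcounts: pp0:1 pp1:3 pp2:1 pp3:1 pp4:1 pp5:2 pp6:2 pp7:1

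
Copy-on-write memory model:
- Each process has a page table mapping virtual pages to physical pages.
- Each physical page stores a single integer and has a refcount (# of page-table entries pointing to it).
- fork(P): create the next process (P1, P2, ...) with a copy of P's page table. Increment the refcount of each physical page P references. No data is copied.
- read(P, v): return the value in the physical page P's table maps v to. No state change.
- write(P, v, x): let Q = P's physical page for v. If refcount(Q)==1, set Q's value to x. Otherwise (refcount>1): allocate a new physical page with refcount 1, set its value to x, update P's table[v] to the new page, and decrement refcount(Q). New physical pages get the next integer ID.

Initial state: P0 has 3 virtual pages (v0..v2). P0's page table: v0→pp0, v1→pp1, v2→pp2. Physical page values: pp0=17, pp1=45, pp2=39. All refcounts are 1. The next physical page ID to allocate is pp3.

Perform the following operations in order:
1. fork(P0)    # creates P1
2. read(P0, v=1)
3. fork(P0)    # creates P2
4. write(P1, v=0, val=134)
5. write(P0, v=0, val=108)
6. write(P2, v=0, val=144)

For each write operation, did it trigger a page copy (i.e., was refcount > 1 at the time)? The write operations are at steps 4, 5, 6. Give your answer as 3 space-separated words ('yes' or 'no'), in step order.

Op 1: fork(P0) -> P1. 3 ppages; refcounts: pp0:2 pp1:2 pp2:2
Op 2: read(P0, v1) -> 45. No state change.
Op 3: fork(P0) -> P2. 3 ppages; refcounts: pp0:3 pp1:3 pp2:3
Op 4: write(P1, v0, 134). refcount(pp0)=3>1 -> COPY to pp3. 4 ppages; refcounts: pp0:2 pp1:3 pp2:3 pp3:1
Op 5: write(P0, v0, 108). refcount(pp0)=2>1 -> COPY to pp4. 5 ppages; refcounts: pp0:1 pp1:3 pp2:3 pp3:1 pp4:1
Op 6: write(P2, v0, 144). refcount(pp0)=1 -> write in place. 5 ppages; refcounts: pp0:1 pp1:3 pp2:3 pp3:1 pp4:1

yes yes no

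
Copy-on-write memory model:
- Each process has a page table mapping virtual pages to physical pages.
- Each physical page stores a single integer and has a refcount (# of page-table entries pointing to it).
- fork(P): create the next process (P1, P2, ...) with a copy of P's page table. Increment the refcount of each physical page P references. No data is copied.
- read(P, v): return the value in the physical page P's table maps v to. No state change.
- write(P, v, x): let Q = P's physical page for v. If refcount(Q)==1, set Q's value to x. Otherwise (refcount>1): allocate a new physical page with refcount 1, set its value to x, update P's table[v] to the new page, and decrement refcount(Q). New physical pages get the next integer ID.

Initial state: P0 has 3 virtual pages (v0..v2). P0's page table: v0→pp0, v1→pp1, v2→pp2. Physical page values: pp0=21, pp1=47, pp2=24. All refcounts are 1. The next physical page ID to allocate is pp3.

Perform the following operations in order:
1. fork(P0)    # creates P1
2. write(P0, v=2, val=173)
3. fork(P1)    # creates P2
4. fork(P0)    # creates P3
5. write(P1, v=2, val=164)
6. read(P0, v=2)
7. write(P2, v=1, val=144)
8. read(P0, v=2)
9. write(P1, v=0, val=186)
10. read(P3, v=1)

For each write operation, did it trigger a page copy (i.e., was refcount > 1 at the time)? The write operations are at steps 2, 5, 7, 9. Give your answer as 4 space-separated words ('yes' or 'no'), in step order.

Op 1: fork(P0) -> P1. 3 ppages; refcounts: pp0:2 pp1:2 pp2:2
Op 2: write(P0, v2, 173). refcount(pp2)=2>1 -> COPY to pp3. 4 ppages; refcounts: pp0:2 pp1:2 pp2:1 pp3:1
Op 3: fork(P1) -> P2. 4 ppages; refcounts: pp0:3 pp1:3 pp2:2 pp3:1
Op 4: fork(P0) -> P3. 4 ppages; refcounts: pp0:4 pp1:4 pp2:2 pp3:2
Op 5: write(P1, v2, 164). refcount(pp2)=2>1 -> COPY to pp4. 5 ppages; refcounts: pp0:4 pp1:4 pp2:1 pp3:2 pp4:1
Op 6: read(P0, v2) -> 173. No state change.
Op 7: write(P2, v1, 144). refcount(pp1)=4>1 -> COPY to pp5. 6 ppages; refcounts: pp0:4 pp1:3 pp2:1 pp3:2 pp4:1 pp5:1
Op 8: read(P0, v2) -> 173. No state change.
Op 9: write(P1, v0, 186). refcount(pp0)=4>1 -> COPY to pp6. 7 ppages; refcounts: pp0:3 pp1:3 pp2:1 pp3:2 pp4:1 pp5:1 pp6:1
Op 10: read(P3, v1) -> 47. No state change.

yes yes yes yes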